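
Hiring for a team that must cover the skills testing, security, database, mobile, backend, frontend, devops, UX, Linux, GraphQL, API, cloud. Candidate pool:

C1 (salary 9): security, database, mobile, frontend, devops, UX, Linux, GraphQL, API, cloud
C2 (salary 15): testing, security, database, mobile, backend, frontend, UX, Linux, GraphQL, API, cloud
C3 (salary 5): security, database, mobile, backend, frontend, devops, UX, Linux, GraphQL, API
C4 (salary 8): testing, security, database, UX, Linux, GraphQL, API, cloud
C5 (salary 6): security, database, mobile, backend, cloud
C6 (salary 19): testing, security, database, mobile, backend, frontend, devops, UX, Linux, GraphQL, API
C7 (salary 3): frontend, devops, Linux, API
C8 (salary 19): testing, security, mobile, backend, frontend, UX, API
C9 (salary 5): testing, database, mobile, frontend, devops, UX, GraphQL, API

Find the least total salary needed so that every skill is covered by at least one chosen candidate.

C3, C4 cover every skill at salary 5 + 8 = 13.
Any cover uses at least 2 candidates; among all covering selections none totals below 13.

13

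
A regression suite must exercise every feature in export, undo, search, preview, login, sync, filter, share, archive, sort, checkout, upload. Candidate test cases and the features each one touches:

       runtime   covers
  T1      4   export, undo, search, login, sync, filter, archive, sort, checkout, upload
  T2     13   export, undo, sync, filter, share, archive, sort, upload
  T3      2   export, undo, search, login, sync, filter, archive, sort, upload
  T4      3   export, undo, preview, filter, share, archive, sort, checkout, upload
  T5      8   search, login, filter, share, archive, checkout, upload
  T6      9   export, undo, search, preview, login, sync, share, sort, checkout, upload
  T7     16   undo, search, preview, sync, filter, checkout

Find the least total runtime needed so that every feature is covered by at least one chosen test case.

T3, T4 cover every feature at runtime 2 + 3 = 5.
Any cover uses at least 2 test cases; among all covering selections none totals below 5.

5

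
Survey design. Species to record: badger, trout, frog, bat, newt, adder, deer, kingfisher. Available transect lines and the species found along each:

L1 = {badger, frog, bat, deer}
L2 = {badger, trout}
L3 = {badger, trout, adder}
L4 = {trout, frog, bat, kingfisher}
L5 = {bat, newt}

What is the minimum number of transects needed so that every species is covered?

4

L1, L3, L4, L5 together cover {badger, trout, frog, bat, newt, adder, deer, kingfisher} — every species.
No 3 of the 5 transects cover everything (all 10 triples fall short), so 4 is minimum.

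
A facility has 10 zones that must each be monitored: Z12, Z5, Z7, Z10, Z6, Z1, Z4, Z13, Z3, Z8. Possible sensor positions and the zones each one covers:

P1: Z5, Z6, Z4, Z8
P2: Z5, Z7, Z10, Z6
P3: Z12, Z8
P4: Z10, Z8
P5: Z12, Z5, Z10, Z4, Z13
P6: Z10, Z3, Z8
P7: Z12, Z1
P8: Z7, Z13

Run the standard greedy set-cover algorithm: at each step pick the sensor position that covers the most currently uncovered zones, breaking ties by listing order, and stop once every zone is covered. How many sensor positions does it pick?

5

Pick 1: P5 covers 5 new zones (Z12, Z5, Z10, Z4, Z13).
Pick 2: P1 covers 2 new zones (Z6, Z8).
Pick 3: P2 covers 1 new zones (Z7).
Pick 4: P6 covers 1 new zones (Z3).
Pick 5: P7 covers 1 new zones (Z1).
Greedy uses 5 sensor positions. (The true minimum is 4.)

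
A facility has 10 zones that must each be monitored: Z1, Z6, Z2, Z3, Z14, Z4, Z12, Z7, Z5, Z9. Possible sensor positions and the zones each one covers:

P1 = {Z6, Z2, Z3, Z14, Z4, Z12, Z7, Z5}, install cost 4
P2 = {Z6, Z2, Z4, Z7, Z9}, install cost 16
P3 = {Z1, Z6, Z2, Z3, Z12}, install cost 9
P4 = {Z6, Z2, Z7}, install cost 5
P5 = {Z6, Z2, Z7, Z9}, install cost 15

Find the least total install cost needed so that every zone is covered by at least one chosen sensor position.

28

P1, P3, P5 cover every zone at install cost 4 + 9 + 15 = 28.
Any cover uses at least 3 sensor positions; among all covering selections none totals below 28.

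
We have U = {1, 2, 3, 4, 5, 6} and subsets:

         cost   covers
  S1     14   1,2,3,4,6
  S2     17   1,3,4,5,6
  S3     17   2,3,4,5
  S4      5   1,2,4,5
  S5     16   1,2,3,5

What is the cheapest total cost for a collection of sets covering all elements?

19

S1, S4 cover every element at cost 14 + 5 = 19.
Any cover uses at least 2 sets; among all covering selections none totals below 19.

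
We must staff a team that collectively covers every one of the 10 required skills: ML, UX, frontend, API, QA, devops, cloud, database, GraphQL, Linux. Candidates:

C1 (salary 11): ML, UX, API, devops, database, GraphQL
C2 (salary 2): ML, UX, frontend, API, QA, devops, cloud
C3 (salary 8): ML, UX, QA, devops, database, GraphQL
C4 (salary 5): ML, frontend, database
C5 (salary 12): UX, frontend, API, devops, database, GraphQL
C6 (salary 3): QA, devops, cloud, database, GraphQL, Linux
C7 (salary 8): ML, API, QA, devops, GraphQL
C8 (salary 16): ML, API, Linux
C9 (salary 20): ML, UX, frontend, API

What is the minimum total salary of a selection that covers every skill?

C2, C6 cover every skill at salary 2 + 3 = 5.
Any cover uses at least 2 candidates; among all covering selections none totals below 5.

5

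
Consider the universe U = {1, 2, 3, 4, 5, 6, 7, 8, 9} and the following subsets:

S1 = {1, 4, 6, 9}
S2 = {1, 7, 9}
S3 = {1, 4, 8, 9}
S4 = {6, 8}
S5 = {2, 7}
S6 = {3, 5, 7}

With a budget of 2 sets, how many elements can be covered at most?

Choosing S1, S6 covers {1, 3, 4, 5, 6, 7, 9} — 7 elements.
No choice of 2 sets does better; here 2, 8 are left uncovered.

7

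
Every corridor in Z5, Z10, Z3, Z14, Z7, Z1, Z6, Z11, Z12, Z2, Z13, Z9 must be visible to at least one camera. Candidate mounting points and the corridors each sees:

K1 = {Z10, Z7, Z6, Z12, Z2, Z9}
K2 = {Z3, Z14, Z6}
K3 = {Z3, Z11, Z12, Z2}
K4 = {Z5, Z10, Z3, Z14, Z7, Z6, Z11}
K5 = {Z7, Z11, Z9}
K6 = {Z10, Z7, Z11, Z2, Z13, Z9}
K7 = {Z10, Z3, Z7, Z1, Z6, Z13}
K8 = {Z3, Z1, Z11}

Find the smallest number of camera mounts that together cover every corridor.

3

K1, K4, K7 together cover {Z5, Z10, Z3, Z14, Z7, Z1, Z6, Z11, Z12, Z2, Z13, Z9} — every corridor.
No 2 of the 8 camera mounts cover everything (all 28 pairs fall short), so 3 is minimum.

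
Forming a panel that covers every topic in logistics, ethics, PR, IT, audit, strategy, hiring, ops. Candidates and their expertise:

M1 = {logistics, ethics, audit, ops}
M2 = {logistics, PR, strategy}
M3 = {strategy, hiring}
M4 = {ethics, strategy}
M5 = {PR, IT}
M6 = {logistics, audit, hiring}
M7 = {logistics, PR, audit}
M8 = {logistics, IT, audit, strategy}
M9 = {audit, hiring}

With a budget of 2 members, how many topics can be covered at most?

6

Choosing M1, M2 covers {logistics, ethics, PR, audit, strategy, ops} — 6 topics.
No choice of 2 members does better; here IT, hiring are left uncovered.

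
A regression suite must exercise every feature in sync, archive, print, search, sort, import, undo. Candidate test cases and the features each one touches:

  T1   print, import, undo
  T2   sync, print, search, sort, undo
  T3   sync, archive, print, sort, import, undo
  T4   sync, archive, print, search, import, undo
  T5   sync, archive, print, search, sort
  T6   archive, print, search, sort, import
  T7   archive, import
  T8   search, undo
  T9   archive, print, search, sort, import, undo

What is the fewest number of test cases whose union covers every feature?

2

T1, T5 together cover {sync, archive, print, search, sort, import, undo} — every feature.
No single test case contains all 7 features, so 2 is optimal.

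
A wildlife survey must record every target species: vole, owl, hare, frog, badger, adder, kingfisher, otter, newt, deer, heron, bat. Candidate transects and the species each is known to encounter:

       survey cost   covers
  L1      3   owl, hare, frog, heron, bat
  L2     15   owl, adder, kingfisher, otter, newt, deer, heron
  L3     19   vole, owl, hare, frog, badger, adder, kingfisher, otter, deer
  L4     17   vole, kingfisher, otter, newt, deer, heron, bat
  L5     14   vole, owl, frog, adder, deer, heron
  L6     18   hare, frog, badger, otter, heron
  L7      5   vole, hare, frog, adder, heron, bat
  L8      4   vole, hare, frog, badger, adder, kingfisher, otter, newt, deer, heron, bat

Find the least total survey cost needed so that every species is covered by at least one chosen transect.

7

L1, L8 cover every species at survey cost 3 + 4 = 7.
Any cover uses at least 2 transects; among all covering selections none totals below 7.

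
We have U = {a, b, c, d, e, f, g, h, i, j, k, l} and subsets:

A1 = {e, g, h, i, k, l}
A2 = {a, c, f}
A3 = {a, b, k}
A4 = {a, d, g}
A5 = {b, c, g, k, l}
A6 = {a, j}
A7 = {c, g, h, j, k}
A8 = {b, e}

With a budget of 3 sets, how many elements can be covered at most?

Choosing A1, A2, A3 covers {a, b, c, e, f, g, h, i, k, l} — 10 elements.
No choice of 3 sets does better; here d, j are left uncovered.

10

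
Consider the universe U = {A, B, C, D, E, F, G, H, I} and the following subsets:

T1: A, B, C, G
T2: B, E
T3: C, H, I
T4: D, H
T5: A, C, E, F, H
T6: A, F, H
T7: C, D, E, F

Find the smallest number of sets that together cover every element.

T1, T3, T7 together cover {A, B, C, D, E, F, G, H, I} — every element.
No 2 of the 7 sets cover everything (all 21 pairs fall short), so 3 is minimum.
Greedy (largest uncovered first) would take T5, T1, T3, T4 — 4 sets — but 3 suffice.

3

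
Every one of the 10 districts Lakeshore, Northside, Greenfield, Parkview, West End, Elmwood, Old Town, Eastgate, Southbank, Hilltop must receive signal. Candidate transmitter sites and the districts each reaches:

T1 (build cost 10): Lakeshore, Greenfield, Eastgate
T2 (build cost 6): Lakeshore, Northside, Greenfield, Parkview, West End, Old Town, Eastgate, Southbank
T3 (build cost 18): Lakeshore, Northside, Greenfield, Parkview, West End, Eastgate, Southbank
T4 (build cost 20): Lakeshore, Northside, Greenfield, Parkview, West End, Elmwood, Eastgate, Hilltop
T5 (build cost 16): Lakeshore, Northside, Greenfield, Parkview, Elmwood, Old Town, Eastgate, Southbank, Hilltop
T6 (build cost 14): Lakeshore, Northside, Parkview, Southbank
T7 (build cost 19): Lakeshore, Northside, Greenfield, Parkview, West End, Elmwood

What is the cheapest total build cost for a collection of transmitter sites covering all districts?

22

T2, T5 cover every district at build cost 6 + 16 = 22.
Any cover uses at least 2 transmitter sites; among all covering selections none totals below 22.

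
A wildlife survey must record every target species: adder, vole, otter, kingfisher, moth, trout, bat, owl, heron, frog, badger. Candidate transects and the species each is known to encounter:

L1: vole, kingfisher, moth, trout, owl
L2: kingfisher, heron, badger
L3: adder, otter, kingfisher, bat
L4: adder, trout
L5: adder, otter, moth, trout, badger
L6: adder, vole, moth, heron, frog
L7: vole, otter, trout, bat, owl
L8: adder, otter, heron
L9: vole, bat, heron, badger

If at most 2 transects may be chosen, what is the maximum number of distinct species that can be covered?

9

Choosing L6, L7 covers {adder, vole, otter, moth, trout, bat, owl, heron, frog} — 9 species.
No choice of 2 transects does better; here kingfisher, badger are left uncovered.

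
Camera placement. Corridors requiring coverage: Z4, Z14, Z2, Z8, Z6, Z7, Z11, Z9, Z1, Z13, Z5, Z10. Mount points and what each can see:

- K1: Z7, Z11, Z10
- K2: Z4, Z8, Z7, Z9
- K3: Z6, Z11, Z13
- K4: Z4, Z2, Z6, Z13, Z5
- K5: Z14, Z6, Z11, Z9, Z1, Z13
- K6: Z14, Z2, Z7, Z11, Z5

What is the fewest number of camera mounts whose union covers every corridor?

K1, K2, K4, K5 together cover {Z4, Z14, Z2, Z8, Z6, Z7, Z11, Z9, Z1, Z13, Z5, Z10} — every corridor.
No 3 of the 6 camera mounts cover everything (all 20 triples fall short), so 4 is minimum.

4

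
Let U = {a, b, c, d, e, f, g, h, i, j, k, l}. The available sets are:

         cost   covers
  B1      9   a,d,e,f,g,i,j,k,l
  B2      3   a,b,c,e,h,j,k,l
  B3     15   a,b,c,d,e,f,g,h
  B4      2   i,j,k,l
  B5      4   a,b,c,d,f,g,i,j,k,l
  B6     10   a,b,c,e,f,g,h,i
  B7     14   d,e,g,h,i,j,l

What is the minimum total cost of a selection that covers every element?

B2, B5 cover every element at cost 3 + 4 = 7.
Any cover uses at least 2 sets; among all covering selections none totals below 7.

7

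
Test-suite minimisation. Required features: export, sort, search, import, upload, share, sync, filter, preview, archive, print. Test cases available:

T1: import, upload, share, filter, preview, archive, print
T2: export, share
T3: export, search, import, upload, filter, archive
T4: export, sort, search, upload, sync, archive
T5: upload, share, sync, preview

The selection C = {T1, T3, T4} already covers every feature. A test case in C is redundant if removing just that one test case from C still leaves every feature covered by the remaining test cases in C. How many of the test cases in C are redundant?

1

Drop T1: share, preview, print uncovered — not redundant.
Drop T3: the rest still cover every feature — redundant.
Drop T4: sort, sync uncovered — not redundant.
1 redundant: T3.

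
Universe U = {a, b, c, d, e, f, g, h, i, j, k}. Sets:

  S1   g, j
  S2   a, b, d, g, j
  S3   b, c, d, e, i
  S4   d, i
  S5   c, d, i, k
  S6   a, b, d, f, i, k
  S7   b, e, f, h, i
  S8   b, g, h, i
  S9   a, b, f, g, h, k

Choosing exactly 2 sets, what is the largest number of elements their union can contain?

10

Choosing S3, S9 covers {a, b, c, d, e, f, g, h, i, k} — 10 elements.
No choice of 2 sets does better; here j is left uncovered.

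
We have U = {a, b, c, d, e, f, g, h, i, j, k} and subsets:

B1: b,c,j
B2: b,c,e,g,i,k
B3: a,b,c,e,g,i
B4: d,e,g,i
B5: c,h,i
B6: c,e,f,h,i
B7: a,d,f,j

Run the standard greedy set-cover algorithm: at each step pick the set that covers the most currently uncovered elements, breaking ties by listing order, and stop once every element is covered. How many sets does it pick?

3

Pick 1: B2 covers 6 new elements (b, c, e, g, i, k).
Pick 2: B7 covers 4 new elements (a, d, f, j).
Pick 3: B5 covers 1 new elements (h).
Greedy uses 3 sets.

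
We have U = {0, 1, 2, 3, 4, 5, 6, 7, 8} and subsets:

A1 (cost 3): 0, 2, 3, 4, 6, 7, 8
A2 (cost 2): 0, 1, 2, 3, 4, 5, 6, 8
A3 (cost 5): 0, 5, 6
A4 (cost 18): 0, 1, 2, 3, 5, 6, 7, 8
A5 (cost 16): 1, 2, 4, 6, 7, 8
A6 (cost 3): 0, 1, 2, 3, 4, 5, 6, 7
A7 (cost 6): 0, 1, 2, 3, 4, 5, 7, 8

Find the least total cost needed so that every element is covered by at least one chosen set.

5

A1, A2 cover every element at cost 3 + 2 = 5.
Any cover uses at least 2 sets; among all covering selections none totals below 5.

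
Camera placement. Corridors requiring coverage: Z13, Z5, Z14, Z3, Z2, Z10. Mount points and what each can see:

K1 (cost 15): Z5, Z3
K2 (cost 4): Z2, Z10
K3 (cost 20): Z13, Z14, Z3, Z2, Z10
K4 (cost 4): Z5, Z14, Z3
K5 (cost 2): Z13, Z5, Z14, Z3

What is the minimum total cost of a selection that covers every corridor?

K2, K5 cover every corridor at cost 4 + 2 = 6.
Any cover uses at least 2 camera mounts; among all covering selections none totals below 6.

6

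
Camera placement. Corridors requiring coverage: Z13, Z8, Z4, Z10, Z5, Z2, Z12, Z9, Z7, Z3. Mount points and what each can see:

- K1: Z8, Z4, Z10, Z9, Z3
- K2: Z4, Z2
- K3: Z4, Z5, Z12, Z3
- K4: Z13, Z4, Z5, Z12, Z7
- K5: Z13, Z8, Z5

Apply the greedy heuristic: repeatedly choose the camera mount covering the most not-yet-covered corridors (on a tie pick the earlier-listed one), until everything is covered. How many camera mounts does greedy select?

3

Pick 1: K1 covers 5 new corridors (Z8, Z4, Z10, Z9, Z3).
Pick 2: K4 covers 4 new corridors (Z13, Z5, Z12, Z7).
Pick 3: K2 covers 1 new corridors (Z2).
Greedy uses 3 camera mounts.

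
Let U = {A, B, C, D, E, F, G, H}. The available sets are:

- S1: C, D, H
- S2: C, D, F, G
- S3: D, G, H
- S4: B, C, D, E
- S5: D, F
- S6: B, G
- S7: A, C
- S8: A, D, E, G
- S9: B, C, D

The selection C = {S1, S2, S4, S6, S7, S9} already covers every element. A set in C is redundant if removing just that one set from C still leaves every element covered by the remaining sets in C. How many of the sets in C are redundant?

2

Drop S1: H uncovered — not redundant.
Drop S2: F uncovered — not redundant.
Drop S4: E uncovered — not redundant.
Drop S6: the rest still cover every element — redundant.
Drop S7: A uncovered — not redundant.
Drop S9: the rest still cover every element — redundant.
2 redundant: S6, S9.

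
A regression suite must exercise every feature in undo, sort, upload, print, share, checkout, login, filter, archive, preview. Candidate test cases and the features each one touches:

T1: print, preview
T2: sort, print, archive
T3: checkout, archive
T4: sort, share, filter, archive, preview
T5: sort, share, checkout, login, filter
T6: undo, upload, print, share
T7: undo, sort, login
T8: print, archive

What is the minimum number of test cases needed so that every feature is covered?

3

T4, T5, T6 together cover {undo, sort, upload, print, share, checkout, login, filter, archive, preview} — every feature.
No 2 of the 8 test cases cover everything (all 28 pairs fall short), so 3 is minimum.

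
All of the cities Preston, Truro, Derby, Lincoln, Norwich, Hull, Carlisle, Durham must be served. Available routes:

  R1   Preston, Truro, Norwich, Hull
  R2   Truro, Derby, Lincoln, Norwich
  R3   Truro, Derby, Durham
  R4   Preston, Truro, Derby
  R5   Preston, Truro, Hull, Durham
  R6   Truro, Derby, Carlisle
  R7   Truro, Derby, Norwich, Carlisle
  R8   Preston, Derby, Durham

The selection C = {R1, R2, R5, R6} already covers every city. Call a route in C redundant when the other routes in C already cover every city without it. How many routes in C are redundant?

1

Drop R1: the rest still cover every city — redundant.
Drop R2: Lincoln uncovered — not redundant.
Drop R5: Durham uncovered — not redundant.
Drop R6: Carlisle uncovered — not redundant.
1 redundant: R1.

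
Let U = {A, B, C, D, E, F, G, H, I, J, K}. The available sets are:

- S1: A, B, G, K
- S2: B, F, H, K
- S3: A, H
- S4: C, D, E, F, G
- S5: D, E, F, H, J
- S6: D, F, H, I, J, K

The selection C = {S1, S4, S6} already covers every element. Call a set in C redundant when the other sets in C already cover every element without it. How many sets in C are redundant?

Drop S1: A, B uncovered — not redundant.
Drop S4: C, E uncovered — not redundant.
Drop S6: H, I, J uncovered — not redundant.
None of the sets in C is redundant.

0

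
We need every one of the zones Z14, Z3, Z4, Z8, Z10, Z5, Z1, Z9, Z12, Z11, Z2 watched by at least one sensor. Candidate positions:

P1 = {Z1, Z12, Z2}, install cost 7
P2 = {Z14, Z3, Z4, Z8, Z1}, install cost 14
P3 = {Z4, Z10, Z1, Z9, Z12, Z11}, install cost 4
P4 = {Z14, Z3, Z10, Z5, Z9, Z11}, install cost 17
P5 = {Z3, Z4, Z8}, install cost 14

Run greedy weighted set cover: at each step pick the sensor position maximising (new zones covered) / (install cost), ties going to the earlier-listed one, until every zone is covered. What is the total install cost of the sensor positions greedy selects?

42

Pick 1: P3 adds 6 new (Z4, Z10, Z1, Z9, Z12, Z11) at install cost 4 (ratio 6/4).
Pick 2: P2 adds 3 new (Z14, Z3, Z8) at install cost 14 (ratio 3/14).
Pick 3: P1 adds 1 new (Z2) at install cost 7 (ratio 1/7).
Pick 4: P4 adds 1 new (Z5) at install cost 17 (ratio 1/17).
Greedy total install cost: 4 + 14 + 7 + 17 = 42. (The true optimum is 38, so greedy overshoots here.)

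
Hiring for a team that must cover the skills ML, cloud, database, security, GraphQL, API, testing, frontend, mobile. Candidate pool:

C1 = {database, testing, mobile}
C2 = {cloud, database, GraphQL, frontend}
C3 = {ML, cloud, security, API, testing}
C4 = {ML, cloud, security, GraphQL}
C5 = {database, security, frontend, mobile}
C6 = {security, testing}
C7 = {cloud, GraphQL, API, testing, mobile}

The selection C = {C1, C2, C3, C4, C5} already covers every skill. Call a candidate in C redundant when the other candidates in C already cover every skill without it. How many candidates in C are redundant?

Drop C1: the rest still cover every skill — redundant.
Drop C2: the rest still cover every skill — redundant.
Drop C3: API uncovered — not redundant.
Drop C4: the rest still cover every skill — redundant.
Drop C5: the rest still cover every skill — redundant.
4 redundant: C1, C2, C4, C5.

4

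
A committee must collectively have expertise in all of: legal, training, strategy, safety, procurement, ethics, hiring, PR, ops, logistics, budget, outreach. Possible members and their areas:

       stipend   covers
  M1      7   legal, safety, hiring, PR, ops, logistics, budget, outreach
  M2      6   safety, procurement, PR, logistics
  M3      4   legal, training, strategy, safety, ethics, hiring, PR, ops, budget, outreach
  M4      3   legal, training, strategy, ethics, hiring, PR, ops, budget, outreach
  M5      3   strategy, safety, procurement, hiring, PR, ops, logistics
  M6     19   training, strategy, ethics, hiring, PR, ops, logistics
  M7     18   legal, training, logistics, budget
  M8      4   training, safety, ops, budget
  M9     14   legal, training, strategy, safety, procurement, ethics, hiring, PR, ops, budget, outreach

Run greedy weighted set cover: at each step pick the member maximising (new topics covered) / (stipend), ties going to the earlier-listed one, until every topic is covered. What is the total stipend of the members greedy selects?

6

Pick 1: M4 adds 9 new (legal, training, strategy, ethics, hiring, PR, ops, budget, outreach) at stipend 3 (ratio 9/3).
Pick 2: M5 adds 3 new (safety, procurement, logistics) at stipend 3 (ratio 3/3).
Greedy total stipend: 3 + 3 = 6.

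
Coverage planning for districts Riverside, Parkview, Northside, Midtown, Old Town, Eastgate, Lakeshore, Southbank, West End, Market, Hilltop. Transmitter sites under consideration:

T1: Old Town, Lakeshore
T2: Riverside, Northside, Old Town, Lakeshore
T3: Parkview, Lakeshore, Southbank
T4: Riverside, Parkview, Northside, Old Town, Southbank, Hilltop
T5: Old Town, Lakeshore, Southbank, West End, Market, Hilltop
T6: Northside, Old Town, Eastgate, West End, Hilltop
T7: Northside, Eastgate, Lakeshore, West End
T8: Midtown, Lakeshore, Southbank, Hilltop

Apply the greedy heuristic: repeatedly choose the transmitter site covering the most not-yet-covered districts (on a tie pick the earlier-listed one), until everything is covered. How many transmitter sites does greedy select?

4

Pick 1: T4 covers 6 new districts (Riverside, Parkview, Northside, Old Town, Southbank, Hilltop).
Pick 2: T5 covers 3 new districts (Lakeshore, West End, Market).
Pick 3: T6 covers 1 new districts (Eastgate).
Pick 4: T8 covers 1 new districts (Midtown).
Greedy uses 4 transmitter sites.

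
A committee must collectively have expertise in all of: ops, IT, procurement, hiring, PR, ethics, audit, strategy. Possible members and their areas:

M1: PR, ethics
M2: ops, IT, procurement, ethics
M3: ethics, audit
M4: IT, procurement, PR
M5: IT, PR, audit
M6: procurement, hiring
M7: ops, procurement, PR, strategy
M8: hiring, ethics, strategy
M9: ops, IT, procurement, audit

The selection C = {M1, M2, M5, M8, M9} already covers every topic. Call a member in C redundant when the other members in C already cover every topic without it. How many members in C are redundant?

4

Drop M1: the rest still cover every topic — redundant.
Drop M2: the rest still cover every topic — redundant.
Drop M5: the rest still cover every topic — redundant.
Drop M8: hiring, strategy uncovered — not redundant.
Drop M9: the rest still cover every topic — redundant.
4 redundant: M1, M2, M5, M9.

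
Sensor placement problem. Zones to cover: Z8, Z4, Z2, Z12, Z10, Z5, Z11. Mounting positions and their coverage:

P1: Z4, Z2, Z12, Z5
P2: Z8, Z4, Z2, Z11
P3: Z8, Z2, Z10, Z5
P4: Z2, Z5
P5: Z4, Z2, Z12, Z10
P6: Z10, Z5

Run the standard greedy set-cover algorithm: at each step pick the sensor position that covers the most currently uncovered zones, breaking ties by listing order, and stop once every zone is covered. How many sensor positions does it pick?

3

Pick 1: P1 covers 4 new zones (Z4, Z2, Z12, Z5).
Pick 2: P2 covers 2 new zones (Z8, Z11).
Pick 3: P3 covers 1 new zones (Z10).
Greedy uses 3 sensor positions.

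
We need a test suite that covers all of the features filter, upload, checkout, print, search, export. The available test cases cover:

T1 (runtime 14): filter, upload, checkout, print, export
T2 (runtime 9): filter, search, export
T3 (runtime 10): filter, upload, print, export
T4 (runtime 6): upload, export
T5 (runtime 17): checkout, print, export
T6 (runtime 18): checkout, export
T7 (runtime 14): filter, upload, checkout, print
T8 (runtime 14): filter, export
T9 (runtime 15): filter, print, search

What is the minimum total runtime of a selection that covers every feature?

T1, T2 cover every feature at runtime 14 + 9 = 23.
Any cover uses at least 2 test cases; among all covering selections none totals below 23.

23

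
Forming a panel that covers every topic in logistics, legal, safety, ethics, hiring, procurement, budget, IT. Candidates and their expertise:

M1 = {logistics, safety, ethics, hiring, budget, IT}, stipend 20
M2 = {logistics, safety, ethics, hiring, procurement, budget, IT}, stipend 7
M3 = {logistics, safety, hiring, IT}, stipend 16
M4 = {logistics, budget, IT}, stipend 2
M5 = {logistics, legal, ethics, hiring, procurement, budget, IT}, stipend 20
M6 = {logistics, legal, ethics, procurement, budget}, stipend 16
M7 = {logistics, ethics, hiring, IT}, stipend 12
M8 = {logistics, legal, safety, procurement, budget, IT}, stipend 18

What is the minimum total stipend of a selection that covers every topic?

23

M2, M6 cover every topic at stipend 7 + 16 = 23.
Any cover uses at least 2 members; among all covering selections none totals below 23.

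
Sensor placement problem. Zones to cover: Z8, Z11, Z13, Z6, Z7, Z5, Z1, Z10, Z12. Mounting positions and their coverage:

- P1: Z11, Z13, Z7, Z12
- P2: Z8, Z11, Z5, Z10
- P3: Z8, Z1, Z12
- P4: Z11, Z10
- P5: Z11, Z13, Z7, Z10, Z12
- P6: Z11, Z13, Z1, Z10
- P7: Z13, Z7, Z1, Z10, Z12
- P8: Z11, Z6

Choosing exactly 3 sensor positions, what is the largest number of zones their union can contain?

9

Choosing P2, P7, P8 covers {Z8, Z11, Z13, Z6, Z7, Z5, Z1, Z10, Z12} — 9 zones.
That is all 9 zones.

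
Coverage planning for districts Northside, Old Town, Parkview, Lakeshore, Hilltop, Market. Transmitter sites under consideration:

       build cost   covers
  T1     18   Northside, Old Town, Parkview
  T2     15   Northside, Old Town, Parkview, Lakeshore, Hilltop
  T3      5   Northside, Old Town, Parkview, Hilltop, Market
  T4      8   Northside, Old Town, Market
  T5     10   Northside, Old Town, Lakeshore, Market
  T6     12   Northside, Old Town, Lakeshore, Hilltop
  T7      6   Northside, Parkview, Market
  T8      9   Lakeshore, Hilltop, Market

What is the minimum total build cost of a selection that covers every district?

14

T3, T8 cover every district at build cost 5 + 9 = 14.
Any cover uses at least 2 transmitter sites; among all covering selections none totals below 14.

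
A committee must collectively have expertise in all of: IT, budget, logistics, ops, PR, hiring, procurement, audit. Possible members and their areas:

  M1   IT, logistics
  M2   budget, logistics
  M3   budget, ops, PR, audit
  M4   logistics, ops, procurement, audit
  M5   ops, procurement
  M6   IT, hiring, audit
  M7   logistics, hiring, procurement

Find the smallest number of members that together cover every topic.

3

M1, M3, M7 together cover {IT, budget, logistics, ops, PR, hiring, procurement, audit} — every topic.
No 2 of the 7 members cover everything (all 21 pairs fall short), so 3 is minimum.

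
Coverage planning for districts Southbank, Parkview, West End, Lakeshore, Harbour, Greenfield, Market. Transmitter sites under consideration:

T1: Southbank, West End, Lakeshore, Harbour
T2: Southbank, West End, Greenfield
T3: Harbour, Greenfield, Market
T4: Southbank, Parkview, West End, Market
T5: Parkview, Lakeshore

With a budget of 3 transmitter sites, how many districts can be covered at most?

7

Choosing T1, T2, T4 covers {Southbank, Parkview, West End, Lakeshore, Harbour, Greenfield, Market} — 7 districts.
That is all 7 districts.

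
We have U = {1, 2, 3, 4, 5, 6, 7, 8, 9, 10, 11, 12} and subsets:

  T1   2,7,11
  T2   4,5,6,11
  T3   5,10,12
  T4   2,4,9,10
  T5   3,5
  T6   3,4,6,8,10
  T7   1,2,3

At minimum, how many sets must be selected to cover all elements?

T1, T3, T4, T6, T7 together cover {1, 2, 3, 4, 5, 6, 7, 8, 9, 10, 11, 12} — every element.
No 4 of the 7 sets cover everything (all 35 size-4 selections fall short), so 5 is minimum.

5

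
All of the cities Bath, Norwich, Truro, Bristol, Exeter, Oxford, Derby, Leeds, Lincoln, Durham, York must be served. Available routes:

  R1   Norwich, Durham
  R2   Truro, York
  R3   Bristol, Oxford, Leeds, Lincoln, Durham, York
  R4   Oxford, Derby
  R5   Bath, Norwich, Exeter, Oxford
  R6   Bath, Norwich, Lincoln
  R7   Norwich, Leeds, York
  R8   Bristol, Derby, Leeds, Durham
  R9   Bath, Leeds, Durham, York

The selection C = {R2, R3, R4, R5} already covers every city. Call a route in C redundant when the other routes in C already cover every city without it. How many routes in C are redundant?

0

Drop R2: Truro uncovered — not redundant.
Drop R3: Bristol, Leeds, Lincoln, Durham uncovered — not redundant.
Drop R4: Derby uncovered — not redundant.
Drop R5: Bath, Norwich, Exeter uncovered — not redundant.
None of the routes in C is redundant.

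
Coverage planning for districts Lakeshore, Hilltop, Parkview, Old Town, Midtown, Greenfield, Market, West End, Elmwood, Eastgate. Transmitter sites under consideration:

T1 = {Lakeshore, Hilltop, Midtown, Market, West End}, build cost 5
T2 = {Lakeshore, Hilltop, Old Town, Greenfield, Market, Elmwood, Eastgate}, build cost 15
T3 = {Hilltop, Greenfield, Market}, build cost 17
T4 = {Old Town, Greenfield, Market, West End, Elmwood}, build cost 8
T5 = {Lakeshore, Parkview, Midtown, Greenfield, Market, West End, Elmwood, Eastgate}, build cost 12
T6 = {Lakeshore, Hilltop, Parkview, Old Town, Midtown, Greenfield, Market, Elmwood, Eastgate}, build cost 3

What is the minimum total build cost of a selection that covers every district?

T1, T6 cover every district at build cost 5 + 3 = 8.
Any cover uses at least 2 transmitter sites; among all covering selections none totals below 8.

8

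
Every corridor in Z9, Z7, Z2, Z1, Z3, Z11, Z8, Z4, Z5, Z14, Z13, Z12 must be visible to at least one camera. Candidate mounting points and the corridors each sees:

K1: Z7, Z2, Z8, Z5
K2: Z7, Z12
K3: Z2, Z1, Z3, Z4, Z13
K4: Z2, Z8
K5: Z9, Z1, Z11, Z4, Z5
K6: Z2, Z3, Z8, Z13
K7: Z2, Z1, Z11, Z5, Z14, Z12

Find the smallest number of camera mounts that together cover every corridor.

4

K1, K3, K5, K7 together cover {Z9, Z7, Z2, Z1, Z3, Z11, Z8, Z4, Z5, Z14, Z13, Z12} — every corridor.
No 3 of the 7 camera mounts cover everything (all 35 triples fall short), so 4 is minimum.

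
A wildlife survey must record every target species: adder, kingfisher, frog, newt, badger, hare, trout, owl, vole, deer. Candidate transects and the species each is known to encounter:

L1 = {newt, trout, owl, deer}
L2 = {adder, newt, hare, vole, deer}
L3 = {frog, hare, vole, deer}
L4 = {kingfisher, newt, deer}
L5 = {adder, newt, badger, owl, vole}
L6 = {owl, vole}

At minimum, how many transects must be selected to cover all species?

4

L1, L3, L4, L5 together cover {adder, kingfisher, frog, newt, badger, hare, trout, owl, vole, deer} — every species.
No 3 of the 6 transects cover everything (all 20 triples fall short), so 4 is minimum.
Greedy (largest uncovered first) would take L2, L1, L3, L4, L5 — 5 transects — but 4 suffice.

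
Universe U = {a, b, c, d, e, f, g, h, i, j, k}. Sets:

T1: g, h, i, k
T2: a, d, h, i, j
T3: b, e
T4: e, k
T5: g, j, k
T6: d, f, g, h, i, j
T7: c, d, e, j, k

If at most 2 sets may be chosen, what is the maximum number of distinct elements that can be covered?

9

Choosing T6, T7 covers {c, d, e, f, g, h, i, j, k} — 9 elements.
No choice of 2 sets does better; here a, b are left uncovered.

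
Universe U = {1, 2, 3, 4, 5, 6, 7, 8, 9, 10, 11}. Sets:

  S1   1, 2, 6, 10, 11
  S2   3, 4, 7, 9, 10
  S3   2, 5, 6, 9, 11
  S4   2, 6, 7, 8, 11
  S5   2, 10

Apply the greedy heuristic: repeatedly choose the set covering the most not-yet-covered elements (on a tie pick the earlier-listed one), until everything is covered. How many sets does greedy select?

4

Pick 1: S1 covers 5 new elements (1, 2, 6, 10, 11).
Pick 2: S2 covers 4 new elements (3, 4, 7, 9).
Pick 3: S3 covers 1 new elements (5).
Pick 4: S4 covers 1 new elements (8).
Greedy uses 4 sets.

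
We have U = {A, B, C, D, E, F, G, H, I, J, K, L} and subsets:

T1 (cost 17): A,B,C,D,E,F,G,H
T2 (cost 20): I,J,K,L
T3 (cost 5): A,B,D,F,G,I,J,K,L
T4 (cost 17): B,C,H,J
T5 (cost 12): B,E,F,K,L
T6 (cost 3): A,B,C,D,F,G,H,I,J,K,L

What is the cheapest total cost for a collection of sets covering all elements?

T5, T6 cover every element at cost 12 + 3 = 15.
Any cover uses at least 2 sets; among all covering selections none totals below 15.

15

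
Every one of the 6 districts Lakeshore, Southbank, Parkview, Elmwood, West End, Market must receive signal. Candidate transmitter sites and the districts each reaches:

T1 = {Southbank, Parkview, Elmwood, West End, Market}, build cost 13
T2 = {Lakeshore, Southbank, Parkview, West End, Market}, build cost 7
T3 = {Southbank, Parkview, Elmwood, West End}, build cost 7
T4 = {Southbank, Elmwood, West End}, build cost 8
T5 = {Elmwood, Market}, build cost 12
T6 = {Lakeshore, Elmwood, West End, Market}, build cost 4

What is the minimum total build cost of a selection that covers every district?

11

T2, T6 cover every district at build cost 7 + 4 = 11.
Any cover uses at least 2 transmitter sites; among all covering selections none totals below 11.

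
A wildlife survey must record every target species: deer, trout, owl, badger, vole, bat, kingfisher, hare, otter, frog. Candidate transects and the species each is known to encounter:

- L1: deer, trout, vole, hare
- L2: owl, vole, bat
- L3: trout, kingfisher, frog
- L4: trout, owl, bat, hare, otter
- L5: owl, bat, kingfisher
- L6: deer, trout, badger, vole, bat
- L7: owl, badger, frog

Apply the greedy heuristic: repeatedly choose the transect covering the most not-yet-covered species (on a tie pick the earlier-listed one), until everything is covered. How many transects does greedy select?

3

Pick 1: L4 covers 5 new species (trout, owl, bat, hare, otter).
Pick 2: L6 covers 3 new species (deer, badger, vole).
Pick 3: L3 covers 2 new species (kingfisher, frog).
Greedy uses 3 transects.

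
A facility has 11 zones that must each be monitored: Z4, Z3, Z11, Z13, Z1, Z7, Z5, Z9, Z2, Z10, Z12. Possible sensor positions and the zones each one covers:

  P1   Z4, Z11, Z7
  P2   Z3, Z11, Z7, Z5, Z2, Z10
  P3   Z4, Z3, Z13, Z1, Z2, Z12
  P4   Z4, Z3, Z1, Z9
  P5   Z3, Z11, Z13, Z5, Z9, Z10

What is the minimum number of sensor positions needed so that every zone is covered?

P1, P3, P5 together cover {Z4, Z3, Z11, Z13, Z1, Z7, Z5, Z9, Z2, Z10, Z12} — every zone.
No 2 of the 5 sensor positions cover everything (all 10 pairs fall short), so 3 is minimum.

3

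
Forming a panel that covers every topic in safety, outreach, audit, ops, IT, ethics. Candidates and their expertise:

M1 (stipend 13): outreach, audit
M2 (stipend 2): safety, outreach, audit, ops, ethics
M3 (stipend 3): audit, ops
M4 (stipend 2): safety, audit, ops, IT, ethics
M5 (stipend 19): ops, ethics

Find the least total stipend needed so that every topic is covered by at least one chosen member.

4

M2, M4 cover every topic at stipend 2 + 2 = 4.
Any cover uses at least 2 members; among all covering selections none totals below 4.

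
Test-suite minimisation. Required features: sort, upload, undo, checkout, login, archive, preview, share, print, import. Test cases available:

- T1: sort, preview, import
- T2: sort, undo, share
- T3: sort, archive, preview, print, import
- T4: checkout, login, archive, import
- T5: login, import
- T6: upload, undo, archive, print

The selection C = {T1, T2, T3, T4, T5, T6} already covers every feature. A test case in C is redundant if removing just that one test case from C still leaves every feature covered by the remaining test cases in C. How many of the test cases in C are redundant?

Drop T1: the rest still cover every feature — redundant.
Drop T2: share uncovered — not redundant.
Drop T3: the rest still cover every feature — redundant.
Drop T4: checkout uncovered — not redundant.
Drop T5: the rest still cover every feature — redundant.
Drop T6: upload uncovered — not redundant.
3 redundant: T1, T3, T5.

3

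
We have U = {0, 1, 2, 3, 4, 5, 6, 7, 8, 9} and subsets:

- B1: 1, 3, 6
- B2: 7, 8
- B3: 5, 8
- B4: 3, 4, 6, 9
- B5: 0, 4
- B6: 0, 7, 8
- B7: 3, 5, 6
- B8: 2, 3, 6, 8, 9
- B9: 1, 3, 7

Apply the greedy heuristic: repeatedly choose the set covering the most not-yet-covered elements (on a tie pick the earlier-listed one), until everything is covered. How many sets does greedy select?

4

Pick 1: B8 covers 5 new elements (2, 3, 6, 8, 9).
Pick 2: B5 covers 2 new elements (0, 4).
Pick 3: B9 covers 2 new elements (1, 7).
Pick 4: B3 covers 1 new elements (5).
Greedy uses 4 sets.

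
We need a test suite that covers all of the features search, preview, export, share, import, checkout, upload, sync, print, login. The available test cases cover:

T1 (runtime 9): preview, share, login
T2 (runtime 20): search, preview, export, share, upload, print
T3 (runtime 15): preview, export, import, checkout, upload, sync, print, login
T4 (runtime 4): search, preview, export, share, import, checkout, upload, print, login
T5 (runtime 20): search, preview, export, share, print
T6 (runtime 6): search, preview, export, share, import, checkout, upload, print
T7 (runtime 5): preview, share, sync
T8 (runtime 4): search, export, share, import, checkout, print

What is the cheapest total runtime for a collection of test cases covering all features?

T4, T7 cover every feature at runtime 4 + 5 = 9.
Any cover uses at least 2 test cases; among all covering selections none totals below 9.

9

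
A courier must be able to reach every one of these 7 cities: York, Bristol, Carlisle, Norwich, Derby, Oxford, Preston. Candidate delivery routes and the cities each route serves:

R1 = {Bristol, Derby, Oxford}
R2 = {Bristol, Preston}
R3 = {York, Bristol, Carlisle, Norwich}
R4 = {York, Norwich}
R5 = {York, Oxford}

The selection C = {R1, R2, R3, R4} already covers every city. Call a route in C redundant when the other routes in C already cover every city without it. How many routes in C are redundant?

Drop R1: Derby, Oxford uncovered — not redundant.
Drop R2: Preston uncovered — not redundant.
Drop R3: Carlisle uncovered — not redundant.
Drop R4: the rest still cover every city — redundant.
1 redundant: R4.

1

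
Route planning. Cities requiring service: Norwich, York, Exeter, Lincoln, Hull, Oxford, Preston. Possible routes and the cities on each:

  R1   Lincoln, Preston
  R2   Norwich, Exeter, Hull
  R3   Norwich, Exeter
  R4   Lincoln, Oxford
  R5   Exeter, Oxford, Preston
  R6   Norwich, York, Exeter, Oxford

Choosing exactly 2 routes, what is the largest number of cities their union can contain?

Choosing R1, R6 covers {Norwich, York, Exeter, Lincoln, Oxford, Preston} — 6 cities.
No choice of 2 routes does better; here Hull is left uncovered.

6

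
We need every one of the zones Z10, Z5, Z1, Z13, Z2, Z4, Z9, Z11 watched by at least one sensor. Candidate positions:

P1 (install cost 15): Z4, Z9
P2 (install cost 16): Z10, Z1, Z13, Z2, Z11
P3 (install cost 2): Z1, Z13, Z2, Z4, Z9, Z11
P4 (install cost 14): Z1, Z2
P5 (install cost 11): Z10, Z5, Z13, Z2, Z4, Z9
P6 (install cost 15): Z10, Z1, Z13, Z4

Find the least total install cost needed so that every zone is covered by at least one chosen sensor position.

P3, P5 cover every zone at install cost 2 + 11 = 13.
Any cover uses at least 2 sensor positions; among all covering selections none totals below 13.

13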